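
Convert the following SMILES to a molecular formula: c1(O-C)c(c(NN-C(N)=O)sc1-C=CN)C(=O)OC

C10H14N4O4S

Heavy atoms from the SMILES: 10 C, 4 N, 4 O, 1 S.
Implicit hydrogens by atom environment:
  4 × C (aromatic): no H
  4 × O: no H
  2 × C: 3 H each → 6
  2 × C: 1 H each → 2
  2 × C: no H
  2 × N: 2 H each → 4
  2 × N: 1 H each → 2
  1 × S (aromatic): no H
  Total hydrogens = 14.
Molecular formula: C10H14N4O4S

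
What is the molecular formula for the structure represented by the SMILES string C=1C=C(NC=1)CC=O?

C6H7NO

Heavy atoms from the SMILES: 6 C, 1 N, 1 O.
Implicit hydrogens by atom environment:
  3 × C (aromatic): 1 H each → 3
  1 × C: 2 H
  1 × C: 1 H
  1 × C (aromatic): no H
  1 × N (aromatic): 1 H
  1 × O: no H
  Total hydrogens = 7.
Molecular formula: C6H7NO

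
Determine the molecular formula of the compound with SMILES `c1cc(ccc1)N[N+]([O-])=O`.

C6H6N2O2

Heavy atoms from the SMILES: 6 C, 2 N, 2 O.
Implicit hydrogens by atom environment:
  5 × C (aromatic): 1 H each → 5
  1 × C (aromatic): no H
  1 × N: 1 H
  1 × N (charge +1): no H
  1 × O: no H
  1 × O (charge -1): no H
  Total hydrogens = 6.
Molecular formula: C6H6N2O2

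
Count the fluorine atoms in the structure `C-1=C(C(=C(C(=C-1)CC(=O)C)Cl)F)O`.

1

The symbol for fluorine appears 1 time in the SMILES.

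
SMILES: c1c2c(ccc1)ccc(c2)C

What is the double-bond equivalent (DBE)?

Molecular formula from the SMILES: C11H10.
DoU = (2C + 2 + N − H − X)/2 = (2·11 + 2 + 0 − 10 − 0)/2 = 14/2 = 7.
(Structurally: 2 ring(s) + 5 π bond(s) = 7.)

7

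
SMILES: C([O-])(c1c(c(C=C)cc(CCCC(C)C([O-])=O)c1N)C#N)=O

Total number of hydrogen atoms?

16

Hydrogens are implicit in SMILES; fill each atom to its normal valence:
  5 × C (aromatic): no H
  4 × C: 2 H each → 8
  3 × C: no H
  2 × C: 1 H each → 2
  2 × O: no H
  2 × O (charge -1): no H
  1 × C: 3 H
  1 × C (aromatic): 1 H
  1 × N: 2 H
  1 × N: no H
  Total hydrogens = 16.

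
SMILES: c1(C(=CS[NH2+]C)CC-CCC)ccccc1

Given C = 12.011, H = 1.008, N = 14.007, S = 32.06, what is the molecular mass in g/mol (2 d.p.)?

236.40

Molecular formula: C14H22NS+.
M = 14×12.011 + 22×1.008 + 1×14.007 + 1×32.06 = 236.40 g/mol.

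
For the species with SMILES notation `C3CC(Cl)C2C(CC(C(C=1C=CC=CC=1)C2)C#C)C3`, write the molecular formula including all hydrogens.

C18H21Cl

Heavy atoms from the SMILES: 18 C, 1 Cl.
Implicit hydrogens by atom environment:
  6 × C: 1 H each → 6
  5 × C: 2 H each → 10
  5 × C (aromatic): 1 H each → 5
  1 × C (aromatic): no H
  1 × C: no H
  1 × Cl: no H
  Total hydrogens = 21.
Molecular formula: C18H21Cl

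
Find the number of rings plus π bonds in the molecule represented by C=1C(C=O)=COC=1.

4

Molecular formula from the SMILES: C5H4O2.
DoU = (2C + 2 + N − H − X)/2 = (2·5 + 2 + 0 − 4 − 0)/2 = 8/2 = 4.
(Structurally: 1 ring(s) + 3 π bond(s) = 4.)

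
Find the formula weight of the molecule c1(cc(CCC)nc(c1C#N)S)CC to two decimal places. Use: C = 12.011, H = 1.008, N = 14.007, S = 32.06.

Molecular formula: C11H14N2S.
M = 11×12.011 + 14×1.008 + 2×14.007 + 1×32.06 = 206.31 g/mol.

206.31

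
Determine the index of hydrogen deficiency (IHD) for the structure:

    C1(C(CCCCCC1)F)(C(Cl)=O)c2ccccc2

Molecular formula from the SMILES: C15H18ClFO.
DoU = (2C + 2 + N − H − X)/2 = (2·15 + 2 + 0 − 18 − 2)/2 = 12/2 = 6.
(Structurally: 2 ring(s) + 4 π bond(s) = 6.)

6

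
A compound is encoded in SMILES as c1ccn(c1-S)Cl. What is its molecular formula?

Heavy atoms from the SMILES: 4 C, 1 Cl, 1 N, 1 S.
Implicit hydrogens by atom environment:
  3 × C (aromatic): 1 H each → 3
  1 × C (aromatic): no H
  1 × Cl: no H
  1 × N (aromatic): no H
  1 × S: 1 H
  Total hydrogens = 4.
Molecular formula: C4H4ClNS

C4H4ClNS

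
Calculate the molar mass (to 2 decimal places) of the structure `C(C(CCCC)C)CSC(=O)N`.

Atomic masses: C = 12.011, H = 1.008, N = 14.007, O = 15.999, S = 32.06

Molecular formula: C9H19NOS.
M = 9×12.011 + 19×1.008 + 1×14.007 + 1×15.999 + 1×32.06 = 189.32 g/mol.

189.32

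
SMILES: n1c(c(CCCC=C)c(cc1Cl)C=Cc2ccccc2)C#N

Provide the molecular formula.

Heavy atoms from the SMILES: 19 C, 1 Cl, 2 N.
Implicit hydrogens by atom environment:
  6 × C (aromatic): 1 H each → 6
  5 × C (aromatic): no H
  4 × C: 2 H each → 8
  3 × C: 1 H each → 3
  1 × C: no H
  1 × Cl: no H
  1 × N (aromatic): no H
  1 × N: no H
  Total hydrogens = 17.
Molecular formula: C19H17ClN2

C19H17ClN2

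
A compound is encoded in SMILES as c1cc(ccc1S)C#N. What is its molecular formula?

Heavy atoms from the SMILES: 7 C, 1 N, 1 S.
Implicit hydrogens by atom environment:
  4 × C (aromatic): 1 H each → 4
  2 × C (aromatic): no H
  1 × C: no H
  1 × N: no H
  1 × S: 1 H
  Total hydrogens = 5.
Molecular formula: C7H5NS

C7H5NS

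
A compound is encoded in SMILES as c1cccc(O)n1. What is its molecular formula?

Heavy atoms from the SMILES: 5 C, 1 N, 1 O.
Implicit hydrogens by atom environment:
  4 × C (aromatic): 1 H each → 4
  1 × C (aromatic): no H
  1 × N (aromatic): no H
  1 × O: 1 H
  Total hydrogens = 5.
Molecular formula: C5H5NO

C5H5NO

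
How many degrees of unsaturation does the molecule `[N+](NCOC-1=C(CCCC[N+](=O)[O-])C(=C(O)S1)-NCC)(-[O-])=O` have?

Molecular formula from the SMILES: C11H18N4O6S.
DoU = (2C + 2 + N − H − X)/2 = (2·11 + 2 + 4 − 18 − 0)/2 = 10/2 = 5.
(Structurally: 1 ring(s) + 4 π bond(s) = 5.)

5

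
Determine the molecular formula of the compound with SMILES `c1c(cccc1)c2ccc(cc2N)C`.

Heavy atoms from the SMILES: 13 C, 1 N.
Implicit hydrogens by atom environment:
  8 × C (aromatic): 1 H each → 8
  4 × C (aromatic): no H
  1 × C: 3 H
  1 × N: 2 H
  Total hydrogens = 13.
Molecular formula: C13H13N

C13H13N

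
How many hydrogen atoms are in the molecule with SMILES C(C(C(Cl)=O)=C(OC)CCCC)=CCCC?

Hydrogens are implicit in SMILES; fill each atom to its normal valence:
  5 × C: 2 H each → 10
  3 × C: 3 H each → 9
  3 × C: no H
  2 × C: 1 H each → 2
  2 × O: no H
  1 × Cl: no H
  Total hydrogens = 21.

21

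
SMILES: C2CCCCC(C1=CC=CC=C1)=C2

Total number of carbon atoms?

The symbol for carbon appears 13 times in the SMILES.

13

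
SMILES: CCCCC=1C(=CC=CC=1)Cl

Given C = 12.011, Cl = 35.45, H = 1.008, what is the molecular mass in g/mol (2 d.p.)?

Molecular formula: C10H13Cl.
M = 10×12.011 + 1×35.45 + 13×1.008 = 168.66 g/mol.

168.66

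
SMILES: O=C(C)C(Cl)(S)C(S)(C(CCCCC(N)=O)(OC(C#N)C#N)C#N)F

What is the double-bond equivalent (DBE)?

8

Molecular formula from the SMILES: C14H16ClFN4O3S2.
DoU = (2C + 2 + N − H − X)/2 = (2·14 + 2 + 4 − 16 − 2)/2 = 16/2 = 8.
(Structurally: 0 ring(s) + 8 π bond(s) = 8.)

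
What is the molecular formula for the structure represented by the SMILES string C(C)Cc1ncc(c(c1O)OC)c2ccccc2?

C15H17NO2

Heavy atoms from the SMILES: 15 C, 1 N, 2 O.
Implicit hydrogens by atom environment:
  6 × C (aromatic): 1 H each → 6
  5 × C (aromatic): no H
  2 × C: 3 H each → 6
  2 × C: 2 H each → 4
  1 × N (aromatic): no H
  1 × O: 1 H
  1 × O: no H
  Total hydrogens = 17.
Molecular formula: C15H17NO2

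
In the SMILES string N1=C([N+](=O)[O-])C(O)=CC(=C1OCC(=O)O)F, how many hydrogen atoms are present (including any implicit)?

5

Hydrogens are implicit in SMILES; fill each atom to its normal valence:
  4 × C (aromatic): no H
  3 × O: no H
  2 × O: 1 H each → 2
  1 × C: 2 H
  1 × C (aromatic): 1 H
  1 × C: no H
  1 × F: no H
  1 × N (aromatic): no H
  1 × N (charge +1): no H
  1 × O (charge -1): no H
  Total hydrogens = 5.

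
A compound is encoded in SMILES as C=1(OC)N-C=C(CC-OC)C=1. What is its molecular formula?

Heavy atoms from the SMILES: 8 C, 1 N, 2 O.
Implicit hydrogens by atom environment:
  2 × C: 3 H each → 6
  2 × C: 2 H each → 4
  2 × C (aromatic): 1 H each → 2
  2 × C (aromatic): no H
  2 × O: no H
  1 × N (aromatic): 1 H
  Total hydrogens = 13.
Molecular formula: C8H13NO2

C8H13NO2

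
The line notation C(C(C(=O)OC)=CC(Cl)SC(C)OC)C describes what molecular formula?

C10H17ClO3S

Heavy atoms from the SMILES: 10 C, 1 Cl, 3 O, 1 S.
Implicit hydrogens by atom environment:
  4 × C: 3 H each → 12
  3 × C: 1 H each → 3
  3 × O: no H
  2 × C: no H
  1 × C: 2 H
  1 × Cl: no H
  1 × S: no H
  Total hydrogens = 17.
Molecular formula: C10H17ClO3S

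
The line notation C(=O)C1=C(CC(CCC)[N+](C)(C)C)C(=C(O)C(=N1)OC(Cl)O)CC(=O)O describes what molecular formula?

C17H26ClN2O6+

Heavy atoms from the SMILES: 17 C, 1 Cl, 2 N, 6 O.
Implicit hydrogens by atom environment:
  5 × C (aromatic): no H
  4 × C: 3 H each → 12
  4 × C: 2 H each → 8
  3 × C: 1 H each → 3
  3 × O: 1 H each → 3
  3 × O: no H
  1 × C: no H
  1 × Cl: no H
  1 × N (aromatic): no H
  1 × N (charge +1): no H
  Total hydrogens = 26.
Net charge +1.
Molecular formula: C17H26ClN2O6+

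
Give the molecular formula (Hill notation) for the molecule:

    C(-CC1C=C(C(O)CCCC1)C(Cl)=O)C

C12H19ClO2

Heavy atoms from the SMILES: 12 C, 1 Cl, 2 O.
Implicit hydrogens by atom environment:
  6 × C: 2 H each → 12
  3 × C: 1 H each → 3
  2 × C: no H
  1 × C: 3 H
  1 × Cl: no H
  1 × O: 1 H
  1 × O: no H
  Total hydrogens = 19.
Molecular formula: C12H19ClO2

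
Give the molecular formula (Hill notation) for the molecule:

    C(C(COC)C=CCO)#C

Heavy atoms from the SMILES: 8 C, 2 O.
Implicit hydrogens by atom environment:
  4 × C: 1 H each → 4
  2 × C: 2 H each → 4
  1 × C: 3 H
  1 × C: no H
  1 × O: 1 H
  1 × O: no H
  Total hydrogens = 12.
Molecular formula: C8H12O2

C8H12O2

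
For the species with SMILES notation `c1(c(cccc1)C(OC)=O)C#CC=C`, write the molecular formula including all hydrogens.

C12H10O2

Heavy atoms from the SMILES: 12 C, 2 O.
Implicit hydrogens by atom environment:
  4 × C (aromatic): 1 H each → 4
  3 × C: no H
  2 × C (aromatic): no H
  2 × O: no H
  1 × C: 3 H
  1 × C: 2 H
  1 × C: 1 H
  Total hydrogens = 10.
Molecular formula: C12H10O2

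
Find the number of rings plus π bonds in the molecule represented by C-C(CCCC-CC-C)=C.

1

Molecular formula from the SMILES: C10H20.
DoU = (2C + 2 + N − H − X)/2 = (2·10 + 2 + 0 − 20 − 0)/2 = 2/2 = 1.
(Structurally: 0 ring(s) + 1 π bond(s) = 1.)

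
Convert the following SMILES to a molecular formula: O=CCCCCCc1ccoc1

C10H14O2

Heavy atoms from the SMILES: 10 C, 2 O.
Implicit hydrogens by atom environment:
  5 × C: 2 H each → 10
  3 × C (aromatic): 1 H each → 3
  1 × C: 1 H
  1 × C (aromatic): no H
  1 × O (aromatic): no H
  1 × O: no H
  Total hydrogens = 14.
Molecular formula: C10H14O2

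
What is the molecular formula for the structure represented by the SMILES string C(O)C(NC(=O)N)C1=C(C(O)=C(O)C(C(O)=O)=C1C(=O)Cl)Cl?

Heavy atoms from the SMILES: 11 C, 2 Cl, 2 N, 7 O.
Implicit hydrogens by atom environment:
  6 × C (aromatic): no H
  4 × O: 1 H each → 4
  3 × C: no H
  3 × O: no H
  2 × Cl: no H
  1 × C: 2 H
  1 × C: 1 H
  1 × N: 2 H
  1 × N: 1 H
  Total hydrogens = 10.
Molecular formula: C11H10Cl2N2O7

C11H10Cl2N2O7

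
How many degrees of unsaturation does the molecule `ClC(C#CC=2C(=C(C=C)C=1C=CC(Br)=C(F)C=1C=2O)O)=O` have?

11

Molecular formula from the SMILES: C15H7BrClFO3.
DoU = (2C + 2 + N − H − X)/2 = (2·15 + 2 + 0 − 7 − 3)/2 = 22/2 = 11.
(Structurally: 2 ring(s) + 9 π bond(s) = 11.)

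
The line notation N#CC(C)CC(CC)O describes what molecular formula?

Heavy atoms from the SMILES: 7 C, 1 N, 1 O.
Implicit hydrogens by atom environment:
  2 × C: 3 H each → 6
  2 × C: 2 H each → 4
  2 × C: 1 H each → 2
  1 × C: no H
  1 × N: no H
  1 × O: 1 H
  Total hydrogens = 13.
Molecular formula: C7H13NO

C7H13NO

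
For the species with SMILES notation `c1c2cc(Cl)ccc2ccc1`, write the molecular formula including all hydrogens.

Heavy atoms from the SMILES: 10 C, 1 Cl.
Implicit hydrogens by atom environment:
  7 × C (aromatic): 1 H each → 7
  3 × C (aromatic): no H
  1 × Cl: no H
  Total hydrogens = 7.
Molecular formula: C10H7Cl

C10H7Cl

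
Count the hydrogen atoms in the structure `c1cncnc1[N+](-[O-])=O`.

3

Hydrogens are implicit in SMILES; fill each atom to its normal valence:
  3 × C (aromatic): 1 H each → 3
  2 × N (aromatic): no H
  1 × C (aromatic): no H
  1 × N (charge +1): no H
  1 × O: no H
  1 × O (charge -1): no H
  Total hydrogens = 3.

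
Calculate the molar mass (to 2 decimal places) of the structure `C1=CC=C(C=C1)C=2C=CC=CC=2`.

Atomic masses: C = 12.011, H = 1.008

Molecular formula: C12H10.
M = 12×12.011 + 10×1.008 = 154.21 g/mol.

154.21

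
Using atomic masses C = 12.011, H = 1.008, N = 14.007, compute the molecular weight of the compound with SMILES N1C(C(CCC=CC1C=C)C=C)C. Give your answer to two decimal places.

Molecular formula: C12H19N.
M = 12×12.011 + 19×1.008 + 1×14.007 = 177.29 g/mol.

177.29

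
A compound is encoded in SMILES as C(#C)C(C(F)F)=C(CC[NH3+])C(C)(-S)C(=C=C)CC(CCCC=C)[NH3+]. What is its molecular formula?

Heavy atoms from the SMILES: 19 C, 2 F, 2 N, 1 S.
Implicit hydrogens by atom environment:
  8 × C: 2 H each → 16
  6 × C: no H
  4 × C: 1 H each → 4
  2 × F: no H
  2 × N (charge +1): 3 H each → 6
  1 × C: 3 H
  1 × S: 1 H
  Total hydrogens = 30.
Net charge +2.
Molecular formula: [C19H30F2N2S]2+

[C19H30F2N2S]2+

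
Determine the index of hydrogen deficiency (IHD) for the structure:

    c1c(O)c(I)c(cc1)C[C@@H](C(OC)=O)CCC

Molecular formula from the SMILES: C13H17IO3.
DoU = (2C + 2 + N − H − X)/2 = (2·13 + 2 + 0 − 17 − 1)/2 = 10/2 = 5.
(Structurally: 1 ring(s) + 4 π bond(s) = 5.)

5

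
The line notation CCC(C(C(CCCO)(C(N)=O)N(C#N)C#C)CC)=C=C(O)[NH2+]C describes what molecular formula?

Heavy atoms from the SMILES: 17 C, 4 N, 3 O.
Implicit hydrogens by atom environment:
  7 × C: no H
  5 × C: 2 H each → 10
  3 × C: 3 H each → 9
  2 × C: 1 H each → 2
  2 × N: no H
  2 × O: 1 H each → 2
  1 × N: 2 H
  1 × N (charge +1): 2 H
  1 × O: no H
  Total hydrogens = 27.
Net charge +1.
Molecular formula: C17H27N4O3+

C17H27N4O3+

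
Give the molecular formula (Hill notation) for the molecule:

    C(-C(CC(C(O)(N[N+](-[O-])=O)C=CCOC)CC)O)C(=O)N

Heavy atoms from the SMILES: 12 C, 3 N, 6 O.
Implicit hydrogens by atom environment:
  4 × C: 2 H each → 8
  4 × C: 1 H each → 4
  3 × O: no H
  2 × C: 3 H each → 6
  2 × C: no H
  2 × O: 1 H each → 2
  1 × N: 2 H
  1 × N: 1 H
  1 × N (charge +1): no H
  1 × O (charge -1): no H
  Total hydrogens = 23.
Molecular formula: C12H23N3O6

C12H23N3O6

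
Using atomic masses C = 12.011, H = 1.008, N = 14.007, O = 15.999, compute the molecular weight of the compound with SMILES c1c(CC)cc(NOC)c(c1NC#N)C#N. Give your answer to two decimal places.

Molecular formula: C11H12N4O.
M = 11×12.011 + 12×1.008 + 4×14.007 + 1×15.999 = 216.24 g/mol.

216.24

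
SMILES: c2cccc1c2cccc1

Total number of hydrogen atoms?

Hydrogens are implicit in SMILES; fill each atom to its normal valence:
  8 × C (aromatic): 1 H each → 8
  2 × C (aromatic): no H
  Total hydrogens = 8.

8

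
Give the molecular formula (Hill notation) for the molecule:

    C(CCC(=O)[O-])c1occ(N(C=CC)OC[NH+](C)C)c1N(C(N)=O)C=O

Heavy atoms from the SMILES: 16 C, 4 N, 6 O.
Implicit hydrogens by atom environment:
  4 × C: 2 H each → 8
  4 × O: no H
  3 × C: 3 H each → 9
  3 × C: 1 H each → 3
  3 × C (aromatic): no H
  2 × C: no H
  2 × N: no H
  1 × C (aromatic): 1 H
  1 × N: 2 H
  1 × N (charge +1): 1 H
  1 × O (aromatic): no H
  1 × O (charge -1): no H
  Total hydrogens = 24.
Molecular formula: C16H24N4O6

C16H24N4O6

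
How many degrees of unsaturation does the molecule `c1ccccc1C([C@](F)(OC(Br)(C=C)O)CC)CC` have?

Molecular formula from the SMILES: C15H20BrFO2.
DoU = (2C + 2 + N − H − X)/2 = (2·15 + 2 + 0 − 20 − 2)/2 = 10/2 = 5.
(Structurally: 1 ring(s) + 4 π bond(s) = 5.)

5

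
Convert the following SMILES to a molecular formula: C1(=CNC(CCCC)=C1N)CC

C10H18N2

Heavy atoms from the SMILES: 10 C, 2 N.
Implicit hydrogens by atom environment:
  4 × C: 2 H each → 8
  3 × C (aromatic): no H
  2 × C: 3 H each → 6
  1 × C (aromatic): 1 H
  1 × N: 2 H
  1 × N (aromatic): 1 H
  Total hydrogens = 18.
Molecular formula: C10H18N2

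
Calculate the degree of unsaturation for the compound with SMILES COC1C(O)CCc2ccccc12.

Molecular formula from the SMILES: C11H14O2.
DoU = (2C + 2 + N − H − X)/2 = (2·11 + 2 + 0 − 14 − 0)/2 = 10/2 = 5.
(Structurally: 2 ring(s) + 3 π bond(s) = 5.)

5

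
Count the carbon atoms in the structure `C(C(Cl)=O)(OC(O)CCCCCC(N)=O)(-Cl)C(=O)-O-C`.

11

The symbol for carbon appears 11 times in the SMILES. (Cl is a single chlorine, not C + l.)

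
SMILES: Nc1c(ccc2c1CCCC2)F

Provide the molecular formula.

C10H12FN

Heavy atoms from the SMILES: 10 C, 1 F, 1 N.
Implicit hydrogens by atom environment:
  4 × C: 2 H each → 8
  4 × C (aromatic): no H
  2 × C (aromatic): 1 H each → 2
  1 × F: no H
  1 × N: 2 H
  Total hydrogens = 12.
Molecular formula: C10H12FN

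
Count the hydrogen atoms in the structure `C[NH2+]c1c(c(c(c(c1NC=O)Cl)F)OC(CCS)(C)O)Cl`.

Hydrogens are implicit in SMILES; fill each atom to its normal valence:
  6 × C (aromatic): no H
  2 × C: 3 H each → 6
  2 × C: 2 H each → 4
  2 × Cl: no H
  2 × O: no H
  1 × C: 1 H
  1 × C: no H
  1 × F: no H
  1 × N (charge +1): 2 H
  1 × N: 1 H
  1 × O: 1 H
  1 × S: 1 H
  Total hydrogens = 16.

16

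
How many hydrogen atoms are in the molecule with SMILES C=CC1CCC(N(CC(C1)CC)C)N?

Hydrogens are implicit in SMILES; fill each atom to its normal valence:
  6 × C: 2 H each → 12
  4 × C: 1 H each → 4
  2 × C: 3 H each → 6
  1 × N: 2 H
  1 × N: no H
  Total hydrogens = 24.

24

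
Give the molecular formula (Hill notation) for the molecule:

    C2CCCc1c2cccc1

Heavy atoms from the SMILES: 10 C.
Implicit hydrogens by atom environment:
  4 × C: 2 H each → 8
  4 × C (aromatic): 1 H each → 4
  2 × C (aromatic): no H
  Total hydrogens = 12.
Molecular formula: C10H12

C10H12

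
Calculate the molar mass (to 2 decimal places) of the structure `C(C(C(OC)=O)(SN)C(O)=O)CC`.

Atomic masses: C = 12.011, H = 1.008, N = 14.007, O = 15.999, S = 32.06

207.24

Molecular formula: C7H13NO4S.
M = 7×12.011 + 13×1.008 + 1×14.007 + 4×15.999 + 1×32.06 = 207.24 g/mol.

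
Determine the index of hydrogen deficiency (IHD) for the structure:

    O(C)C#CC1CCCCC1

3

Molecular formula from the SMILES: C9H14O.
DoU = (2C + 2 + N − H − X)/2 = (2·9 + 2 + 0 − 14 − 0)/2 = 6/2 = 3.
(Structurally: 1 ring(s) + 2 π bond(s) = 3.)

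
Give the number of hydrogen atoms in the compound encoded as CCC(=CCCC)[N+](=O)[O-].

Hydrogens are implicit in SMILES; fill each atom to its normal valence:
  3 × C: 2 H each → 6
  2 × C: 3 H each → 6
  1 × C: 1 H
  1 × C: no H
  1 × N (charge +1): no H
  1 × O: no H
  1 × O (charge -1): no H
  Total hydrogens = 13.

13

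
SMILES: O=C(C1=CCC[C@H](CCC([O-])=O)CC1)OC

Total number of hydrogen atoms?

Hydrogens are implicit in SMILES; fill each atom to its normal valence:
  6 × C: 2 H each → 12
  3 × C: no H
  3 × O: no H
  2 × C: 1 H each → 2
  1 × C: 3 H
  1 × O (charge -1): no H
  Total hydrogens = 17.

17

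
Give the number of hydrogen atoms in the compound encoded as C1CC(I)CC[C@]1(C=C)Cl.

Hydrogens are implicit in SMILES; fill each atom to its normal valence:
  5 × C: 2 H each → 10
  2 × C: 1 H each → 2
  1 × C: no H
  1 × Cl: no H
  1 × I: no H
  Total hydrogens = 12.

12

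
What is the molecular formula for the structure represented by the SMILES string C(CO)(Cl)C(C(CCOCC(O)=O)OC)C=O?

Heavy atoms from the SMILES: 10 C, 1 Cl, 6 O.
Implicit hydrogens by atom environment:
  4 × C: 2 H each → 8
  4 × C: 1 H each → 4
  4 × O: no H
  2 × O: 1 H each → 2
  1 × C: 3 H
  1 × C: no H
  1 × Cl: no H
  Total hydrogens = 17.
Molecular formula: C10H17ClO6

C10H17ClO6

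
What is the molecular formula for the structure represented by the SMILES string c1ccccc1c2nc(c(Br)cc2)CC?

Heavy atoms from the SMILES: 1 Br, 13 C, 1 N.
Implicit hydrogens by atom environment:
  7 × C (aromatic): 1 H each → 7
  4 × C (aromatic): no H
  1 × Br: no H
  1 × C: 3 H
  1 × C: 2 H
  1 × N (aromatic): no H
  Total hydrogens = 12.
Molecular formula: C13H12BrN

C13H12BrN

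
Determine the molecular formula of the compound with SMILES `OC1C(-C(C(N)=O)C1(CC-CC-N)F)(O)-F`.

C9H16F2N2O3

Heavy atoms from the SMILES: 9 C, 2 F, 2 N, 3 O.
Implicit hydrogens by atom environment:
  4 × C: 2 H each → 8
  3 × C: no H
  2 × C: 1 H each → 2
  2 × F: no H
  2 × N: 2 H each → 4
  2 × O: 1 H each → 2
  1 × O: no H
  Total hydrogens = 16.
Molecular formula: C9H16F2N2O3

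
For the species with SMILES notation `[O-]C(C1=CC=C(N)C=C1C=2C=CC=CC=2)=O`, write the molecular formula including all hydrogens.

Heavy atoms from the SMILES: 13 C, 1 N, 2 O.
Implicit hydrogens by atom environment:
  8 × C (aromatic): 1 H each → 8
  4 × C (aromatic): no H
  1 × C: no H
  1 × N: 2 H
  1 × O: no H
  1 × O (charge -1): no H
  Total hydrogens = 10.
Net charge -1.
Molecular formula: C13H10NO2-

C13H10NO2-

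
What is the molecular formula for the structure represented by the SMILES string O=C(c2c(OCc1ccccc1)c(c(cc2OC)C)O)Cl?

Heavy atoms from the SMILES: 16 C, 1 Cl, 4 O.
Implicit hydrogens by atom environment:
  6 × C (aromatic): 1 H each → 6
  6 × C (aromatic): no H
  3 × O: no H
  2 × C: 3 H each → 6
  1 × C: 2 H
  1 × C: no H
  1 × Cl: no H
  1 × O: 1 H
  Total hydrogens = 15.
Molecular formula: C16H15ClO4

C16H15ClO4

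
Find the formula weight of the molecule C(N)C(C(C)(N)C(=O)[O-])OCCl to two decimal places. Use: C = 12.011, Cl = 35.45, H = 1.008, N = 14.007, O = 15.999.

Molecular formula: C6H12ClN2O3-.
M = 6×12.011 + 1×35.45 + 12×1.008 + 2×14.007 + 3×15.999 = 195.62 g/mol.

195.62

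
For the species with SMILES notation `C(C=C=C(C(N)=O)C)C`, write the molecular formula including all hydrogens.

Heavy atoms from the SMILES: 7 C, 1 N, 1 O.
Implicit hydrogens by atom environment:
  3 × C: no H
  2 × C: 3 H each → 6
  1 × C: 2 H
  1 × C: 1 H
  1 × N: 2 H
  1 × O: no H
  Total hydrogens = 11.
Molecular formula: C7H11NO

C7H11NO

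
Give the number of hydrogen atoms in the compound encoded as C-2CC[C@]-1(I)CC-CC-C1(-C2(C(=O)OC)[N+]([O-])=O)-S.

18

Hydrogens are implicit in SMILES; fill each atom to its normal valence:
  7 × C: 2 H each → 14
  4 × C: no H
  3 × O: no H
  1 × C: 3 H
  1 × I: no H
  1 × N (charge +1): no H
  1 × O (charge -1): no H
  1 × S: 1 H
  Total hydrogens = 18.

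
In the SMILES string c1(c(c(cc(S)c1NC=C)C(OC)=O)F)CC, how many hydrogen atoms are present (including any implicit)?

14

Hydrogens are implicit in SMILES; fill each atom to its normal valence:
  5 × C (aromatic): no H
  2 × C: 3 H each → 6
  2 × C: 2 H each → 4
  2 × O: no H
  1 × C (aromatic): 1 H
  1 × C: 1 H
  1 × C: no H
  1 × F: no H
  1 × N: 1 H
  1 × S: 1 H
  Total hydrogens = 14.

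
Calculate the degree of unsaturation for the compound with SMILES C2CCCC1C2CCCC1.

Molecular formula from the SMILES: C10H18.
DoU = (2C + 2 + N − H − X)/2 = (2·10 + 2 + 0 − 18 − 0)/2 = 4/2 = 2.
(Structurally: 2 ring(s) + 0 π bond(s) = 2.)

2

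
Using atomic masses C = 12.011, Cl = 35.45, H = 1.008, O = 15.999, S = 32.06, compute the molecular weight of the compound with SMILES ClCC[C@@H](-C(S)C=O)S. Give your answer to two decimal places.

Molecular formula: C5H9ClOS2.
M = 5×12.011 + 1×35.45 + 9×1.008 + 1×15.999 + 2×32.06 = 184.70 g/mol.

184.70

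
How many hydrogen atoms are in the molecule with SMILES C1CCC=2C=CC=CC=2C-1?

12

Hydrogens are implicit in SMILES; fill each atom to its normal valence:
  4 × C: 2 H each → 8
  4 × C (aromatic): 1 H each → 4
  2 × C (aromatic): no H
  Total hydrogens = 12.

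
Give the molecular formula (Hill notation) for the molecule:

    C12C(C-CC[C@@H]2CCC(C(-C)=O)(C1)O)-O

Heavy atoms from the SMILES: 12 C, 3 O.
Implicit hydrogens by atom environment:
  6 × C: 2 H each → 12
  3 × C: 1 H each → 3
  2 × C: no H
  2 × O: 1 H each → 2
  1 × C: 3 H
  1 × O: no H
  Total hydrogens = 20.
Molecular formula: C12H20O3

C12H20O3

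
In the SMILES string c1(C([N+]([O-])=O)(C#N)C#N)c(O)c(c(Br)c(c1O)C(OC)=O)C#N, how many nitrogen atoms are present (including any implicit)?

4

The symbol for nitrogen appears 4 times in the SMILES.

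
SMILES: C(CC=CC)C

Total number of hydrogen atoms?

12

Hydrogens are implicit in SMILES; fill each atom to its normal valence:
  2 × C: 3 H each → 6
  2 × C: 2 H each → 4
  2 × C: 1 H each → 2
  Total hydrogens = 12.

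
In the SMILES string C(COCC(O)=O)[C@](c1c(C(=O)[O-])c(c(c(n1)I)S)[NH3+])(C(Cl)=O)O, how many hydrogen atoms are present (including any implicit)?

Hydrogens are implicit in SMILES; fill each atom to its normal valence:
  5 × C (aromatic): no H
  4 × C: no H
  4 × O: no H
  3 × C: 2 H each → 6
  2 × O: 1 H each → 2
  1 × Cl: no H
  1 × I: no H
  1 × N (charge +1): 3 H
  1 × N (aromatic): no H
  1 × O (charge -1): no H
  1 × S: 1 H
  Total hydrogens = 12.

12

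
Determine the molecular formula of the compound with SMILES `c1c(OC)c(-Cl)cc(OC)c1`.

C8H9ClO2

Heavy atoms from the SMILES: 8 C, 1 Cl, 2 O.
Implicit hydrogens by atom environment:
  3 × C (aromatic): 1 H each → 3
  3 × C (aromatic): no H
  2 × C: 3 H each → 6
  2 × O: no H
  1 × Cl: no H
  Total hydrogens = 9.
Molecular formula: C8H9ClO2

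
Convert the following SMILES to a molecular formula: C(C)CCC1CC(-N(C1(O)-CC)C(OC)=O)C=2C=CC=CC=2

C18H27NO3

Heavy atoms from the SMILES: 18 C, 1 N, 3 O.
Implicit hydrogens by atom environment:
  5 × C: 2 H each → 10
  5 × C (aromatic): 1 H each → 5
  3 × C: 3 H each → 9
  2 × C: 1 H each → 2
  2 × C: no H
  2 × O: no H
  1 × C (aromatic): no H
  1 × N: no H
  1 × O: 1 H
  Total hydrogens = 27.
Molecular formula: C18H27NO3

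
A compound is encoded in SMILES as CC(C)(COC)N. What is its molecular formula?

Heavy atoms from the SMILES: 5 C, 1 N, 1 O.
Implicit hydrogens by atom environment:
  3 × C: 3 H each → 9
  1 × C: 2 H
  1 × C: no H
  1 × N: 2 H
  1 × O: no H
  Total hydrogens = 13.
Molecular formula: C5H13NO

C5H13NO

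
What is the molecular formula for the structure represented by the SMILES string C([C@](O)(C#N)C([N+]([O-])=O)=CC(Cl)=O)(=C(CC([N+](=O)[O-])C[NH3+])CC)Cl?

Heavy atoms from the SMILES: 12 C, 2 Cl, 4 N, 6 O.
Implicit hydrogens by atom environment:
  6 × C: no H
  3 × C: 2 H each → 6
  3 × O: no H
  2 × C: 1 H each → 2
  2 × Cl: no H
  2 × N (charge +1): no H
  2 × O (charge -1): no H
  1 × C: 3 H
  1 × N (charge +1): 3 H
  1 × N: no H
  1 × O: 1 H
  Total hydrogens = 15.
Net charge +1.
Molecular formula: C12H15Cl2N4O6+

C12H15Cl2N4O6+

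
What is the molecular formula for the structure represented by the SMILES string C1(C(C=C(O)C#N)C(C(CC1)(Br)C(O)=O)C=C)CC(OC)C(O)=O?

Heavy atoms from the SMILES: 1 Br, 16 C, 1 N, 6 O.
Implicit hydrogens by atom environment:
  6 × C: 1 H each → 6
  5 × C: no H
  4 × C: 2 H each → 8
  3 × O: 1 H each → 3
  3 × O: no H
  1 × Br: no H
  1 × C: 3 H
  1 × N: no H
  Total hydrogens = 20.
Molecular formula: C16H20BrNO6

C16H20BrNO6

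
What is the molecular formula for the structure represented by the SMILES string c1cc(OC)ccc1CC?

C9H12O

Heavy atoms from the SMILES: 9 C, 1 O.
Implicit hydrogens by atom environment:
  4 × C (aromatic): 1 H each → 4
  2 × C: 3 H each → 6
  2 × C (aromatic): no H
  1 × C: 2 H
  1 × O: no H
  Total hydrogens = 12.
Molecular formula: C9H12O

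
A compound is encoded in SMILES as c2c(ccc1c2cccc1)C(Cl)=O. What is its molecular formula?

C11H7ClO

Heavy atoms from the SMILES: 11 C, 1 Cl, 1 O.
Implicit hydrogens by atom environment:
  7 × C (aromatic): 1 H each → 7
  3 × C (aromatic): no H
  1 × C: no H
  1 × Cl: no H
  1 × O: no H
  Total hydrogens = 7.
Molecular formula: C11H7ClO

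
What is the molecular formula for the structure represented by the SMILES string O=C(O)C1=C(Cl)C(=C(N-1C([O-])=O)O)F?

C6H2ClFNO5-

Heavy atoms from the SMILES: 6 C, 1 Cl, 1 F, 1 N, 5 O.
Implicit hydrogens by atom environment:
  4 × C (aromatic): no H
  2 × C: no H
  2 × O: 1 H each → 2
  2 × O: no H
  1 × Cl: no H
  1 × F: no H
  1 × N (aromatic): no H
  1 × O (charge -1): no H
  Total hydrogens = 2.
Net charge -1.
Molecular formula: C6H2ClFNO5-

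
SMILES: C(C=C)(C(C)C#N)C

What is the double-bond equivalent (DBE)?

Molecular formula from the SMILES: C7H11N.
DoU = (2C + 2 + N − H − X)/2 = (2·7 + 2 + 1 − 11 − 0)/2 = 6/2 = 3.
(Structurally: 0 ring(s) + 3 π bond(s) = 3.)

3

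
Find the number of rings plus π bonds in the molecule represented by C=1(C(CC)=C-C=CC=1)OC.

4

Molecular formula from the SMILES: C9H12O.
DoU = (2C + 2 + N − H − X)/2 = (2·9 + 2 + 0 − 12 − 0)/2 = 8/2 = 4.
(Structurally: 1 ring(s) + 3 π bond(s) = 4.)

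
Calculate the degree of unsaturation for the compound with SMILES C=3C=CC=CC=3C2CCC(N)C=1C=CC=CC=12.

9

Molecular formula from the SMILES: C16H17N.
DoU = (2C + 2 + N − H − X)/2 = (2·16 + 2 + 1 − 17 − 0)/2 = 18/2 = 9.
(Structurally: 3 ring(s) + 6 π bond(s) = 9.)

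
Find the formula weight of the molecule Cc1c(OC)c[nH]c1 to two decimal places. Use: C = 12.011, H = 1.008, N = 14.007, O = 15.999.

Molecular formula: C6H9NO.
M = 6×12.011 + 9×1.008 + 1×14.007 + 1×15.999 = 111.14 g/mol.

111.14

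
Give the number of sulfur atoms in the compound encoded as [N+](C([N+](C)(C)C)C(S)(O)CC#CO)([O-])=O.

The symbol for sulfur appears 1 time in the SMILES.

1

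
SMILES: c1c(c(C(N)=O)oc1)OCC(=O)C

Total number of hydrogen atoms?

9

Hydrogens are implicit in SMILES; fill each atom to its normal valence:
  3 × O: no H
  2 × C (aromatic): 1 H each → 2
  2 × C (aromatic): no H
  2 × C: no H
  1 × C: 3 H
  1 × C: 2 H
  1 × N: 2 H
  1 × O (aromatic): no H
  Total hydrogens = 9.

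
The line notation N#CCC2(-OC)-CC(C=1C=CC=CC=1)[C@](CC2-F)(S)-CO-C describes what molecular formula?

Heavy atoms from the SMILES: 17 C, 1 F, 1 N, 2 O, 1 S.
Implicit hydrogens by atom environment:
  5 × C (aromatic): 1 H each → 5
  4 × C: 2 H each → 8
  3 × C: no H
  2 × C: 3 H each → 6
  2 × C: 1 H each → 2
  2 × O: no H
  1 × C (aromatic): no H
  1 × F: no H
  1 × N: no H
  1 × S: 1 H
  Total hydrogens = 22.
Molecular formula: C17H22FNO2S

C17H22FNO2S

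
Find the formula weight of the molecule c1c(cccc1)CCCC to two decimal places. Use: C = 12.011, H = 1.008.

Molecular formula: C10H14.
M = 10×12.011 + 14×1.008 = 134.22 g/mol.

134.22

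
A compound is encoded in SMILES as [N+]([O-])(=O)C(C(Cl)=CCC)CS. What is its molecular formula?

Heavy atoms from the SMILES: 6 C, 1 Cl, 1 N, 2 O, 1 S.
Implicit hydrogens by atom environment:
  2 × C: 2 H each → 4
  2 × C: 1 H each → 2
  1 × C: 3 H
  1 × C: no H
  1 × Cl: no H
  1 × N (charge +1): no H
  1 × O: no H
  1 × O (charge -1): no H
  1 × S: 1 H
  Total hydrogens = 10.
Molecular formula: C6H10ClNO2S

C6H10ClNO2S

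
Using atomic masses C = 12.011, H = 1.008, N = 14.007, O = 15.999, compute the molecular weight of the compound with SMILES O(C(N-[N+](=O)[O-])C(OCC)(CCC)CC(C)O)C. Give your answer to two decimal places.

Molecular formula: C11H24N2O5.
M = 11×12.011 + 24×1.008 + 2×14.007 + 5×15.999 = 264.32 g/mol.

264.32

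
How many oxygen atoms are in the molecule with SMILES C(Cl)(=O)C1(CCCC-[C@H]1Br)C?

The symbol for oxygen appears 1 time in the SMILES.

1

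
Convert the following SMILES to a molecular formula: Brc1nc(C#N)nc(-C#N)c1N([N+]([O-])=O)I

Heavy atoms from the SMILES: 1 Br, 6 C, 1 I, 6 N, 2 O.
Implicit hydrogens by atom environment:
  4 × C (aromatic): no H
  3 × N: no H
  2 × C: no H
  2 × N (aromatic): no H
  1 × Br: no H
  1 × I: no H
  1 × N (charge +1): no H
  1 × O: no H
  1 × O (charge -1): no H
  Total hydrogens = 0.
Molecular formula: C6BrIN6O2

C6BrIN6O2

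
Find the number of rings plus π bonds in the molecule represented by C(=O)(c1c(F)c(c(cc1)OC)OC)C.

5

Molecular formula from the SMILES: C10H11FO3.
DoU = (2C + 2 + N − H − X)/2 = (2·10 + 2 + 0 − 11 − 1)/2 = 10/2 = 5.
(Structurally: 1 ring(s) + 4 π bond(s) = 5.)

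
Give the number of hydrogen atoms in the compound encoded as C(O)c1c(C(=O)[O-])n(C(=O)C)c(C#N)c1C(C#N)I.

7

Hydrogens are implicit in SMILES; fill each atom to its normal valence:
  4 × C (aromatic): no H
  4 × C: no H
  2 × N: no H
  2 × O: no H
  1 × C: 3 H
  1 × C: 2 H
  1 × C: 1 H
  1 × I: no H
  1 × N (aromatic): no H
  1 × O: 1 H
  1 × O (charge -1): no H
  Total hydrogens = 7.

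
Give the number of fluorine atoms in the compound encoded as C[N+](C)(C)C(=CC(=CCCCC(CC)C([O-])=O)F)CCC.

1

The symbol for fluorine appears 1 time in the SMILES.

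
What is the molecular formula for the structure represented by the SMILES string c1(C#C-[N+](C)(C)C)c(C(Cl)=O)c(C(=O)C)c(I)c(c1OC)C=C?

C17H18ClINO3+

Heavy atoms from the SMILES: 17 C, 1 Cl, 1 I, 1 N, 3 O.
Implicit hydrogens by atom environment:
  6 × C (aromatic): no H
  5 × C: 3 H each → 15
  4 × C: no H
  3 × O: no H
  1 × C: 2 H
  1 × C: 1 H
  1 × Cl: no H
  1 × I: no H
  1 × N (charge +1): no H
  Total hydrogens = 18.
Net charge +1.
Molecular formula: C17H18ClINO3+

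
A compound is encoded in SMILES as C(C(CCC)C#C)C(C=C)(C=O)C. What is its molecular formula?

C12H18O

Heavy atoms from the SMILES: 12 C, 1 O.
Implicit hydrogens by atom environment:
  4 × C: 2 H each → 8
  4 × C: 1 H each → 4
  2 × C: 3 H each → 6
  2 × C: no H
  1 × O: no H
  Total hydrogens = 18.
Molecular formula: C12H18O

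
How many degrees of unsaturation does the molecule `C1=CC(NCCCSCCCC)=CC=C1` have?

Molecular formula from the SMILES: C13H21NS.
DoU = (2C + 2 + N − H − X)/2 = (2·13 + 2 + 1 − 21 − 0)/2 = 8/2 = 4.
(Structurally: 1 ring(s) + 3 π bond(s) = 4.)

4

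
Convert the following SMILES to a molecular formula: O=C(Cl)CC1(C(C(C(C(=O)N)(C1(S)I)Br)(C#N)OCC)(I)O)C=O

Heavy atoms from the SMILES: 1 Br, 12 C, 1 Cl, 2 I, 2 N, 5 O, 1 S.
Implicit hydrogens by atom environment:
  8 × C: no H
  4 × O: no H
  2 × C: 2 H each → 4
  2 × I: no H
  1 × Br: no H
  1 × C: 3 H
  1 × C: 1 H
  1 × Cl: no H
  1 × N: 2 H
  1 × N: no H
  1 × O: 1 H
  1 × S: 1 H
  Total hydrogens = 12.
Molecular formula: C12H12BrClI2N2O5S

C12H12BrClI2N2O5S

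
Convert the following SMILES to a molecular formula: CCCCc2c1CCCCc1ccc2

Heavy atoms from the SMILES: 14 C.
Implicit hydrogens by atom environment:
  7 × C: 2 H each → 14
  3 × C (aromatic): 1 H each → 3
  3 × C (aromatic): no H
  1 × C: 3 H
  Total hydrogens = 20.
Molecular formula: C14H20

C14H20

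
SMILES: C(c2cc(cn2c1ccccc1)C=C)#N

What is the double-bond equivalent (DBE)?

10

Molecular formula from the SMILES: C13H10N2.
DoU = (2C + 2 + N − H − X)/2 = (2·13 + 2 + 2 − 10 − 0)/2 = 20/2 = 10.
(Structurally: 2 ring(s) + 8 π bond(s) = 10.)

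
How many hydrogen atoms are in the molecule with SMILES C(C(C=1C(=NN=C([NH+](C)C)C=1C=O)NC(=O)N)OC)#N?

15

Hydrogens are implicit in SMILES; fill each atom to its normal valence:
  4 × C (aromatic): no H
  3 × C: 3 H each → 9
  3 × O: no H
  2 × C: 1 H each → 2
  2 × C: no H
  2 × N (aromatic): no H
  1 × N: 2 H
  1 × N (charge +1): 1 H
  1 × N: 1 H
  1 × N: no H
  Total hydrogens = 15.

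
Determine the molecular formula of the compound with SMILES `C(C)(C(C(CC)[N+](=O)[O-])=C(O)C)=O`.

C8H13NO4

Heavy atoms from the SMILES: 8 C, 1 N, 4 O.
Implicit hydrogens by atom environment:
  3 × C: 3 H each → 9
  3 × C: no H
  2 × O: no H
  1 × C: 2 H
  1 × C: 1 H
  1 × N (charge +1): no H
  1 × O: 1 H
  1 × O (charge -1): no H
  Total hydrogens = 13.
Molecular formula: C8H13NO4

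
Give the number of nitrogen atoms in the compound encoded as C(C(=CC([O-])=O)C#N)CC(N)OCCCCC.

The symbol for nitrogen appears 2 times in the SMILES.

2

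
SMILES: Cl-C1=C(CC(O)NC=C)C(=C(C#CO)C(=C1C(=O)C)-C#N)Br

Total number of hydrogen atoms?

12

Hydrogens are implicit in SMILES; fill each atom to its normal valence:
  6 × C (aromatic): no H
  4 × C: no H
  2 × C: 2 H each → 4
  2 × C: 1 H each → 2
  2 × O: 1 H each → 2
  1 × Br: no H
  1 × C: 3 H
  1 × Cl: no H
  1 × N: 1 H
  1 × N: no H
  1 × O: no H
  Total hydrogens = 12.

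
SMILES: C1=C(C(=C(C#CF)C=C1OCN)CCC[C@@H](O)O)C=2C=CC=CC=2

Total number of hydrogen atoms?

20

Hydrogens are implicit in SMILES; fill each atom to its normal valence:
  7 × C (aromatic): 1 H each → 7
  5 × C (aromatic): no H
  4 × C: 2 H each → 8
  2 × C: no H
  2 × O: 1 H each → 2
  1 × C: 1 H
  1 × F: no H
  1 × N: 2 H
  1 × O: no H
  Total hydrogens = 20.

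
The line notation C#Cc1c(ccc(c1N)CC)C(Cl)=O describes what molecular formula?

C11H10ClNO

Heavy atoms from the SMILES: 11 C, 1 Cl, 1 N, 1 O.
Implicit hydrogens by atom environment:
  4 × C (aromatic): no H
  2 × C (aromatic): 1 H each → 2
  2 × C: no H
  1 × C: 3 H
  1 × C: 2 H
  1 × C: 1 H
  1 × Cl: no H
  1 × N: 2 H
  1 × O: no H
  Total hydrogens = 10.
Molecular formula: C11H10ClNO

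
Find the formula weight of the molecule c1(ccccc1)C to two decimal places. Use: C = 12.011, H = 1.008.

Molecular formula: C7H8.
M = 7×12.011 + 8×1.008 = 92.14 g/mol.

92.14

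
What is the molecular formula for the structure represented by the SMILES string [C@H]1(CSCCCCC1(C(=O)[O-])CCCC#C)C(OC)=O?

Heavy atoms from the SMILES: 15 C, 4 O, 1 S.
Implicit hydrogens by atom environment:
  8 × C: 2 H each → 16
  4 × C: no H
  3 × O: no H
  2 × C: 1 H each → 2
  1 × C: 3 H
  1 × O (charge -1): no H
  1 × S: no H
  Total hydrogens = 21.
Net charge -1.
Molecular formula: C15H21O4S-

C15H21O4S-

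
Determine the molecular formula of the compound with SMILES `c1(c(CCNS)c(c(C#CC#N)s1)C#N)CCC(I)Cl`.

C13H11ClIN3S2

Heavy atoms from the SMILES: 13 C, 1 Cl, 1 I, 3 N, 2 S.
Implicit hydrogens by atom environment:
  4 × C: 2 H each → 8
  4 × C (aromatic): no H
  4 × C: no H
  2 × N: no H
  1 × C: 1 H
  1 × Cl: no H
  1 × I: no H
  1 × N: 1 H
  1 × S: 1 H
  1 × S (aromatic): no H
  Total hydrogens = 11.
Molecular formula: C13H11ClIN3S2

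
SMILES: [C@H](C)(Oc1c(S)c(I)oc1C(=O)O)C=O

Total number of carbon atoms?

The symbol for carbon appears 8 times in the SMILES. Lowercase c denotes aromatic carbon and counts toward C.

8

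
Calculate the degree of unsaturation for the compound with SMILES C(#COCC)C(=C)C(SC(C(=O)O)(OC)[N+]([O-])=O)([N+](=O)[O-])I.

6

Molecular formula from the SMILES: C10H11IN2O8S.
DoU = (2C + 2 + N − H − X)/2 = (2·10 + 2 + 2 − 11 − 1)/2 = 12/2 = 6.
(Structurally: 0 ring(s) + 6 π bond(s) = 6.)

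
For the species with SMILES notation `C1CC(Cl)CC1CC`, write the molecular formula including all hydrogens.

Heavy atoms from the SMILES: 7 C, 1 Cl.
Implicit hydrogens by atom environment:
  4 × C: 2 H each → 8
  2 × C: 1 H each → 2
  1 × C: 3 H
  1 × Cl: no H
  Total hydrogens = 13.
Molecular formula: C7H13Cl

C7H13Cl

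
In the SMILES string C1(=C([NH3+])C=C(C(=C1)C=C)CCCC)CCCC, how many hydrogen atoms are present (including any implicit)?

Hydrogens are implicit in SMILES; fill each atom to its normal valence:
  7 × C: 2 H each → 14
  4 × C (aromatic): no H
  2 × C: 3 H each → 6
  2 × C (aromatic): 1 H each → 2
  1 × C: 1 H
  1 × N (charge +1): 3 H
  Total hydrogens = 26.

26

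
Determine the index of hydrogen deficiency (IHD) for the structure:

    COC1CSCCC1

1

Molecular formula from the SMILES: C6H12OS.
DoU = (2C + 2 + N − H − X)/2 = (2·6 + 2 + 0 − 12 − 0)/2 = 2/2 = 1.
(Structurally: 1 ring(s) + 0 π bond(s) = 1.)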